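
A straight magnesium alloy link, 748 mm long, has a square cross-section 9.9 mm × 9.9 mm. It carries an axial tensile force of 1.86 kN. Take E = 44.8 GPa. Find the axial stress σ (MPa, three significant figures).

19.0 MPa

A = 98.01 mm².
σ = N/A = 1860/98.01 = 18.98 MPa.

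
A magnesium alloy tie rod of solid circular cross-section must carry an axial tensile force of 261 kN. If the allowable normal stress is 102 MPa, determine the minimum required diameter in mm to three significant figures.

Required area A ≥ P/σ_allow = 261000/102 = 2559 mm².
For a solid circular section, d ≥ √(4A/π) = 57.08 mm.

57.1 mm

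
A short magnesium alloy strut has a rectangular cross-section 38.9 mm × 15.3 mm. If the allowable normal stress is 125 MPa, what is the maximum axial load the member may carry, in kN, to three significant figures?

A = 595.2 mm².
P_max = σ_allow · A = 125 · 595.2 = 74400 N = 74.4 kN.

74.4 kN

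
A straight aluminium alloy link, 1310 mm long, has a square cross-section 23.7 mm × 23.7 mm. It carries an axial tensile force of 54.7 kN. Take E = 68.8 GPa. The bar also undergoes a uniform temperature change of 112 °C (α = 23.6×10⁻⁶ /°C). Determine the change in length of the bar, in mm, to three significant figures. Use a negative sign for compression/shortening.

A = 561.7 mm².
δ_mech = NL/(AE) = 54700·1310/(561.7·68800) = 1.854 mm.
δ_thermal = αLΔT = 23.6e-6·1310·112 = 3.463 mm.
δ = δ_mech + δ_thermal = 5.317 mm.

5.32 mm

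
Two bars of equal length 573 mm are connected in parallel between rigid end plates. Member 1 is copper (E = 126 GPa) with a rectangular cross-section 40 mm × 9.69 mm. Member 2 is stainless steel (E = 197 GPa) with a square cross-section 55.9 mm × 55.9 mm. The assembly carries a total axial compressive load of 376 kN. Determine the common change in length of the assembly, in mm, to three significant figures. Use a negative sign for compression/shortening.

A_1 = 387.6 mm².
A_2 = 3125 mm².
Equal strain + equilibrium ⇒ each member carries load in proportion to AE: A₁E₁ = 48840000 N, A₂E₂ = 615600000 N, ΣAE = 664400000 N.
δ = PL/ΣAE = -376000·573/664400000 = -0.3243 mm.

-0.324 mm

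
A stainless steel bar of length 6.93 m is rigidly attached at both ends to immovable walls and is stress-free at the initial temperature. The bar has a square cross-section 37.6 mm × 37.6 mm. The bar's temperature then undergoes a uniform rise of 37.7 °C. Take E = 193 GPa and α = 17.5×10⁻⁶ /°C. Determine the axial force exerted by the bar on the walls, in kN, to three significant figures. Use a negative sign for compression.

Free thermal expansion αLΔT = 17.5e-6 · 6930 · 37.7 = 4.572 mm.
The walls impose strain ε = −(4.572)/6930 = -6.5975e-04; σ = Eε = 193000 · -6.5975e-04 = -127.3 MPa.
Wall reaction R = σ·A = -127.3·1414 = -180000 N = -180 kN.

-180 kN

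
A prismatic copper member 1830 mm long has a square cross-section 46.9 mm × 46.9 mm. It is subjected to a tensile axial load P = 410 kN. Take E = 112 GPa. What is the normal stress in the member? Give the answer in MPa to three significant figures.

186 MPa

A = 2200 mm².
σ = N/A = 410000/2200 = 186.4 MPa.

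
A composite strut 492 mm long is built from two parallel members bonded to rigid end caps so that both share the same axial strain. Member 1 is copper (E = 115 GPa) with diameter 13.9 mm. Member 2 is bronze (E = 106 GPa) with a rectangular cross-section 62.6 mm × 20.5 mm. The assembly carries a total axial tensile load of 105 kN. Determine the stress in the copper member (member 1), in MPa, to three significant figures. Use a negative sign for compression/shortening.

A_1 = 151.7 mm².
A_2 = 1283 mm².
Equal strain + equilibrium ⇒ each member carries load in proportion to AE: A₁E₁ = 17450000 N, A₂E₂ = 136000000 N, ΣAE = 153500000 N.
σ₁ = P·E₁/ΣAE = 105000·115000/153500000 = 78.67 MPa.

78.7 MPa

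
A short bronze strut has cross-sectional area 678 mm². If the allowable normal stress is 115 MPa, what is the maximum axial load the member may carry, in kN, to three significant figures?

P_max = σ_allow · A = 115 · 678 = 77970 N = 77.97 kN.

78.0 kN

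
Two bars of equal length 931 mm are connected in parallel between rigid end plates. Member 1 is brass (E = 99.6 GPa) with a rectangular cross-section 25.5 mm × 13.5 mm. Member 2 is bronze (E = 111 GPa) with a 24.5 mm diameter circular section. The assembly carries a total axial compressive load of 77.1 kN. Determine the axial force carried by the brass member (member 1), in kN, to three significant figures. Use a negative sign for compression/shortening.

A_1 = 344.2 mm².
A_2 = 471.4 mm².
Equal strain + equilibrium ⇒ each member carries load in proportion to AE: A₁E₁ = 34290000 N, A₂E₂ = 52330000 N, ΣAE = 86620000 N.
F₁ = P·A₁E₁/ΣAE = -77100·34290000/86620000 = -30520 N.

-30.5 kN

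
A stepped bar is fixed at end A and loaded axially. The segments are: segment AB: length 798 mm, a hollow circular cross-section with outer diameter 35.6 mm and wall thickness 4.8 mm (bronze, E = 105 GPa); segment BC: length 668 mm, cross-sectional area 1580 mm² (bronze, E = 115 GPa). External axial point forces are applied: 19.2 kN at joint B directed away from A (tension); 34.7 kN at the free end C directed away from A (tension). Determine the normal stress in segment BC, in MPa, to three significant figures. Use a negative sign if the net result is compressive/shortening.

22.0 MPa

Internal axial forces (sectioning from the free end, tension +): N_BC = 34.7 kN, N_AB = 53.9 kN.
σ_BC = N_BC/A_BC = 34700/1580 = 21.96 MPa.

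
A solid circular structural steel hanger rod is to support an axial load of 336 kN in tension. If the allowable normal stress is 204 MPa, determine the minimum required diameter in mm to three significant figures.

45.8 mm

Required area A ≥ P/σ_allow = 336000/204 = 1647 mm².
For a solid circular section, d ≥ √(4A/π) = 45.79 mm.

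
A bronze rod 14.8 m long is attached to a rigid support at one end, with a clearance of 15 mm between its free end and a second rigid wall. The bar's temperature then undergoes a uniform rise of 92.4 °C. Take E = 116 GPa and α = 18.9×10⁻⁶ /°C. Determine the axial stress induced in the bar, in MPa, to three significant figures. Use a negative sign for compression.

-85.0 MPa

Free thermal expansion αLΔT = 18.9e-6 · 14800 · 92.4 = 25.85 mm.
The walls engage after the gap closes; constrained expansion = 25.85 − 15 = 10.85 mm.
The walls impose strain ε = −(10.85)/14800 = -7.3285e-04; σ = Eε = 116000 · -7.3285e-04 = -85.01 MPa.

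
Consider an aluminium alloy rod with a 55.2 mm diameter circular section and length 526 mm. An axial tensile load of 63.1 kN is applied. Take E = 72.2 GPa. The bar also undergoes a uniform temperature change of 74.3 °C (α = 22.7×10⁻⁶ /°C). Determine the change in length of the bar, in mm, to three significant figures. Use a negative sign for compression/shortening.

A = 2393 mm².
δ_mech = NL/(AE) = 63100·526/(2393·72200) = 0.1921 mm.
δ_thermal = αLΔT = 22.7e-6·526·74.3 = 0.8872 mm.
δ = δ_mech + δ_thermal = 1.079 mm.

1.08 mm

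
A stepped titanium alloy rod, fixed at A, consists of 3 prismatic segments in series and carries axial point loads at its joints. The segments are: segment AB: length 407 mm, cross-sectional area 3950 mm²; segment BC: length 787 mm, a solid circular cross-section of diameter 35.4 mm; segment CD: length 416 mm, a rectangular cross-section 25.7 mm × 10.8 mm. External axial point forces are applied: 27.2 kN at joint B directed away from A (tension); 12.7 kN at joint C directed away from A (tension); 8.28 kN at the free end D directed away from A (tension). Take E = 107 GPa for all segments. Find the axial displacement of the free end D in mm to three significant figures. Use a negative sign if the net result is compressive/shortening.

0.319 mm

Internal axial forces (sectioning from the free end, tension +): N_CD = 8.28 kN, N_BC = 20.98 kN, N_AB = 48.18 kN.
A_BC = 984.2 mm².
A_CD = 277.6 mm².
δ_AB = 48180·407/(3950·107000) = 0.0464 mm
δ_BC = 20980·787/(984.2·107000) = 0.1568 mm
δ_CD = 8280·416/(277.6·107000) = 0.116 mm
δ = Σδ_i = 0.3192 mm.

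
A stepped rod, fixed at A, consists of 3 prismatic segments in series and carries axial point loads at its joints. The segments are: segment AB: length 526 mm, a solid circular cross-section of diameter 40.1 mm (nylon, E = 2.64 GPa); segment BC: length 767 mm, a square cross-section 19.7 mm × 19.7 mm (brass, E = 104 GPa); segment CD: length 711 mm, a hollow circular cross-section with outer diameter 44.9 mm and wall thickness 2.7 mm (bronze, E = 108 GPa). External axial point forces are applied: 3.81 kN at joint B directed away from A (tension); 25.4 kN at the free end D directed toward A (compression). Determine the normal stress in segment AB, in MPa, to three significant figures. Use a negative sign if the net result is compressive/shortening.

Internal axial forces (sectioning from the free end, tension +): N_CD = -25.4 kN, N_BC = -25.4 kN, N_AB = -21.59 kN.
A_AB = 1263 mm².
σ_AB = N_AB/A_AB = -21590/1263 = -17.1 MPa.

-17.1 MPa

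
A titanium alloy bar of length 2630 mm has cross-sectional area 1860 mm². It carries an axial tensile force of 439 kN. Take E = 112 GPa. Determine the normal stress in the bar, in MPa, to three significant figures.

σ = N/A = 439000/1860 = 236 MPa.

236 MPa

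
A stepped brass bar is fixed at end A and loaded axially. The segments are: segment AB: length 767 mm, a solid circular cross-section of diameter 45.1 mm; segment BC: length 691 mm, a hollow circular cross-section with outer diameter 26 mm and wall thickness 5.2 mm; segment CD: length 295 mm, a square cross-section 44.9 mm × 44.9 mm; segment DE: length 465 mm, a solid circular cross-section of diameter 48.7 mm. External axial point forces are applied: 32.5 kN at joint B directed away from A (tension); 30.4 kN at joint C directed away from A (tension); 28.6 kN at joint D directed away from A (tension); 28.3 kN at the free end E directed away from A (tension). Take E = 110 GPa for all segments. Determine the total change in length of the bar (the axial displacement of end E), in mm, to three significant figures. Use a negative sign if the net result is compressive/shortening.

Internal axial forces (sectioning from the free end, tension +): N_DE = 28.3 kN, N_CD = 56.9 kN, N_BC = 87.3 kN, N_AB = 119.8 kN.
A_AB = 1598 mm².
A_BC = 339.8 mm².
A_CD = 2016 mm².
A_DE = 1863 mm².
δ_AB = 119800·767/(1598·110000) = 0.5229 mm
δ_BC = 87300·691/(339.8·110000) = 1.614 mm
δ_CD = 56900·295/(2016·110000) = 0.07569 mm
δ_DE = 28300·465/(1863·110000) = 0.06422 mm
δ = Σδ_i = 2.277 mm.

2.28 mm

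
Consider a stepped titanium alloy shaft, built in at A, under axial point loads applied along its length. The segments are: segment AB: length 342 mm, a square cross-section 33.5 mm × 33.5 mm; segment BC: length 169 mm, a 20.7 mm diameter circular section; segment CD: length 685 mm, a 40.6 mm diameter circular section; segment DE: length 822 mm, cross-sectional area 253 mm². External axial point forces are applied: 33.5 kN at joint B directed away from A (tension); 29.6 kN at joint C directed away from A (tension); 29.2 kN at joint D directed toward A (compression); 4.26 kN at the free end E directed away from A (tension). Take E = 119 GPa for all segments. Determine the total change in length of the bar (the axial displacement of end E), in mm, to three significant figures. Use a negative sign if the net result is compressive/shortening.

0.123 mm

Internal axial forces (sectioning from the free end, tension +): N_DE = 4.26 kN, N_CD = -24.94 kN, N_BC = 4.66 kN, N_AB = 38.16 kN.
A_AB = 1122 mm².
A_BC = 336.5 mm².
A_CD = 1295 mm².
δ_AB = 38160·342/(1122·119000) = 0.09772 mm
δ_BC = 4660·169/(336.5·119000) = 0.01967 mm
δ_CD = -24940·685/(1295·119000) = -0.1109 mm
δ_DE = 4260·822/(253·119000) = 0.1163 mm
δ = Σδ_i = 0.1228 mm.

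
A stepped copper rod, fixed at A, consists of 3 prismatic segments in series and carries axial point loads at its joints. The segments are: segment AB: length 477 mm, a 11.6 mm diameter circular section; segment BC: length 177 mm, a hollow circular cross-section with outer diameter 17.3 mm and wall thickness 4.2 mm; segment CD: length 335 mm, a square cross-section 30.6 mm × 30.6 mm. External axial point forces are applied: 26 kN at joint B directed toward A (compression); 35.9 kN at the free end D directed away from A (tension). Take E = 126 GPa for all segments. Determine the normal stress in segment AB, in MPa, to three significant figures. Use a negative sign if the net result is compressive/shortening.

93.7 MPa

Internal axial forces (sectioning from the free end, tension +): N_CD = 35.9 kN, N_BC = 35.9 kN, N_AB = 9.9 kN.
A_AB = 105.7 mm².
σ_AB = N_AB/A_AB = 9900/105.7 = 93.68 MPa.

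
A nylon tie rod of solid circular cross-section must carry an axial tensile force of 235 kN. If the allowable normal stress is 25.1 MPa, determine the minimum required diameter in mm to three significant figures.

109 mm

Required area A ≥ P/σ_allow = 235000/25.1 = 9363 mm².
For a solid circular section, d ≥ √(4A/π) = 109.2 mm.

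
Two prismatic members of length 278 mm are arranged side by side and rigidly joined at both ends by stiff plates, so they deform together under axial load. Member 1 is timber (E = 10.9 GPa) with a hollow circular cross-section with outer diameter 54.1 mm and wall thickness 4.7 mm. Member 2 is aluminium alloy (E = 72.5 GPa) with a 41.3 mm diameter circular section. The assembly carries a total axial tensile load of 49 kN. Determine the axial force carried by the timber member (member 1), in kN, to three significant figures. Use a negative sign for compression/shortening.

A_1 = 729.4 mm².
A_2 = 1340 mm².
Equal strain + equilibrium ⇒ each member carries load in proportion to AE: A₁E₁ = 7951000 N, A₂E₂ = 97120000 N, ΣAE = 105100000 N.
F₁ = P·A₁E₁/ΣAE = 49000·7951000/105100000 = 3708 N.

3.71 kN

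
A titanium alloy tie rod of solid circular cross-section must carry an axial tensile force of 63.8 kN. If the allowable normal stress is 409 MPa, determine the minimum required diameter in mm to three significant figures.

14.1 mm

Required area A ≥ P/σ_allow = 63800/409 = 156 mm².
For a solid circular section, d ≥ √(4A/π) = 14.09 mm.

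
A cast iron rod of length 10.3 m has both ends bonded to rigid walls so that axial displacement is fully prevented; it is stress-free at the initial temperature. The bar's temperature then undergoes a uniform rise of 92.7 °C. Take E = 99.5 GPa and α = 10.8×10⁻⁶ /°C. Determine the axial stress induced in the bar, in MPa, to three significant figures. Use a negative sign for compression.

-99.6 MPa

Free thermal expansion αLΔT = 10.8e-6 · 10300 · 92.7 = 10.31 mm.
The walls impose strain ε = −(10.31)/10300 = -1.0012e-03; σ = Eε = 99500 · -1.0012e-03 = -99.62 MPa.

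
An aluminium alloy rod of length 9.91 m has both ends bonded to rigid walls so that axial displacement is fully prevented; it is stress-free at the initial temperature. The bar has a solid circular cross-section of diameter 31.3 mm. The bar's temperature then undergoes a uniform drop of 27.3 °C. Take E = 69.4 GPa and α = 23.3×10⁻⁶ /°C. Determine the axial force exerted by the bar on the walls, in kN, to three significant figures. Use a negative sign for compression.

34.0 kN

Free thermal expansion αLΔT = 23.3e-6 · 9910 · -27.3 = -6.304 mm.
The walls impose strain ε = −(-6.304)/9910 = 6.3609e-04; σ = Eε = 69400 · 6.3609e-04 = 44.14 MPa.
Wall reaction R = σ·A = 44.14·769.4 = 33970 N = 33.97 kN.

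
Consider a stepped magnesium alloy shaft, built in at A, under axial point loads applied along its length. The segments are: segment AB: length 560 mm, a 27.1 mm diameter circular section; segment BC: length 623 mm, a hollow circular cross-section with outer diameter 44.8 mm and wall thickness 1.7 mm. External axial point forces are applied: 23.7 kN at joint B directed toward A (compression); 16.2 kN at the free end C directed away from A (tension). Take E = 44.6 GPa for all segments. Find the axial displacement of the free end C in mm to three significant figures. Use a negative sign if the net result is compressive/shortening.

Internal axial forces (sectioning from the free end, tension +): N_BC = 16.2 kN, N_AB = -7.5 kN.
A_AB = 576.8 mm².
A_BC = 230.2 mm².
δ_AB = -7500·560/(576.8·44600) = -0.1633 mm
δ_BC = 16200·623/(230.2·44600) = 0.9831 mm
δ = Σδ_i = 0.8198 mm.

0.820 mm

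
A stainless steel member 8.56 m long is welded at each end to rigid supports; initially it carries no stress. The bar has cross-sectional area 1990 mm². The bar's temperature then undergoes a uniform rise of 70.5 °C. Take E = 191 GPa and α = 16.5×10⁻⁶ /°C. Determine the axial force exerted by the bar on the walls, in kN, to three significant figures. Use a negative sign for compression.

-442 kN

Free thermal expansion αLΔT = 16.5e-6 · 8560 · 70.5 = 9.957 mm.
The walls impose strain ε = −(9.957)/8560 = -1.1632e-03; σ = Eε = 191000 · -1.1632e-03 = -222.2 MPa.
Wall reaction R = σ·A = -222.2·1990 = -442100 N = -442.1 kN.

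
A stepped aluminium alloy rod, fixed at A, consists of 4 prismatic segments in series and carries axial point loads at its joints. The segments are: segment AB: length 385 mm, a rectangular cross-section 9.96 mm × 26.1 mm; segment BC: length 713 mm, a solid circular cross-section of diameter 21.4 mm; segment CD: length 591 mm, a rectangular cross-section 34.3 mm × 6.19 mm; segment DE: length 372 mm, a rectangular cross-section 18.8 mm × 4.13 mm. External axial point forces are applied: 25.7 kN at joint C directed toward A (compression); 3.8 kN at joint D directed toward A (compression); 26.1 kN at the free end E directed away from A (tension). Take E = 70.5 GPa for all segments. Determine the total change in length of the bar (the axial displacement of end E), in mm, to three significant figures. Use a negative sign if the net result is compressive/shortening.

Internal axial forces (sectioning from the free end, tension +): N_DE = 26.1 kN, N_CD = 22.3 kN, N_BC = -3.4 kN, N_AB = -3.4 kN.
A_AB = 260 mm².
A_BC = 359.7 mm².
A_CD = 212.3 mm².
A_DE = 77.64 mm².
δ_AB = -3400·385/(260·70500) = -0.07143 mm
δ_BC = -3400·713/(359.7·70500) = -0.0956 mm
δ_CD = 22300·591/(212.3·70500) = 0.8805 mm
δ_DE = 26100·372/(77.64·70500) = 1.774 mm
δ = Σδ_i = 2.487 mm.

2.49 mm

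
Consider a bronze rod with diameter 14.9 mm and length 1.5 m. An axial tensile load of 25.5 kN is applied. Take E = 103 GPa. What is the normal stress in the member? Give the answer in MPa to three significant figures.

146 MPa

A = 174.4 mm².
σ = N/A = 25500/174.4 = 146.2 MPa.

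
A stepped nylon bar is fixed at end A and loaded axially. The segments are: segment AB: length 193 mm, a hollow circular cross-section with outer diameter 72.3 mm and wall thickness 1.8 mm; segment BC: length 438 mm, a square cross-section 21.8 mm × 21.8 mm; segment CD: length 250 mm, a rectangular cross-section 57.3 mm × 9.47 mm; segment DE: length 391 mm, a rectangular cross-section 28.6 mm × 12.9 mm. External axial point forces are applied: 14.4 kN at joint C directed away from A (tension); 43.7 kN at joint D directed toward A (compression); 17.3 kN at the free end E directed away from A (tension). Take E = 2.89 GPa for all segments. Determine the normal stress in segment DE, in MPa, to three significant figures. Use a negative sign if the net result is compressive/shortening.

46.9 MPa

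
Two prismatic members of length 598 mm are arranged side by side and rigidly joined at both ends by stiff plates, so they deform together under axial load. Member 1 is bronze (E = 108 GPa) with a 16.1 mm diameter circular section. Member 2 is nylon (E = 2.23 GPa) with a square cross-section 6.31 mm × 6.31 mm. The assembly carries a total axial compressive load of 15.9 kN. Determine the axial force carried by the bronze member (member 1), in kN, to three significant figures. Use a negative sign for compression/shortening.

A_1 = 203.6 mm².
A_2 = 39.82 mm².
Equal strain + equilibrium ⇒ each member carries load in proportion to AE: A₁E₁ = 21990000 N, A₂E₂ = 88790 N, ΣAE = 22080000 N.
F₁ = P·A₁E₁/ΣAE = -15900·21990000/22080000 = -15840 N.

-15.8 kN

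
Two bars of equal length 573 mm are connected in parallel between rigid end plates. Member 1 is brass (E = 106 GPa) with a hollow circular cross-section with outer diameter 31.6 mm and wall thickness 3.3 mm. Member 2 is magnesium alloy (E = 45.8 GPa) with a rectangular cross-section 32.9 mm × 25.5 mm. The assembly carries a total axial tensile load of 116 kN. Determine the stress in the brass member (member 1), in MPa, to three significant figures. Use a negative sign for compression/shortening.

177 MPa

A_1 = 293.4 mm².
A_2 = 838.9 mm².
Equal strain + equilibrium ⇒ each member carries load in proportion to AE: A₁E₁ = 31100000 N, A₂E₂ = 38420000 N, ΣAE = 69520000 N.
σ₁ = P·E₁/ΣAE = 116000·106000/69520000 = 176.9 MPa.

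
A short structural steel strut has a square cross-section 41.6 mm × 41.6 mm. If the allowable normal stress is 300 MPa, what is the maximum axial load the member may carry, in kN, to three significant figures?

A = 1731 mm².
P_max = σ_allow · A = 300 · 1731 = 519200 N = 519.2 kN.

519 kN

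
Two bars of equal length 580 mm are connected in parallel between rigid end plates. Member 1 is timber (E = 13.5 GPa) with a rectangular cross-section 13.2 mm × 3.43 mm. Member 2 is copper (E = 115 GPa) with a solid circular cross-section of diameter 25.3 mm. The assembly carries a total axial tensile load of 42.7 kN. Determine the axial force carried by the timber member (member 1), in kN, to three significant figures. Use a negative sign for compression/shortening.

0.447 kN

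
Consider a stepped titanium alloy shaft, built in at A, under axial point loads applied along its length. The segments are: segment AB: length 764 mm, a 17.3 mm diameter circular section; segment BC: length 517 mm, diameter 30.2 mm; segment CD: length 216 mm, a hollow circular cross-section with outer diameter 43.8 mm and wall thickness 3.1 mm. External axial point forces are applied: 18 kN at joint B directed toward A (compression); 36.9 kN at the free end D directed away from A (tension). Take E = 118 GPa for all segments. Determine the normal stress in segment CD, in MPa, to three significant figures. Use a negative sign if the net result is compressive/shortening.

93.1 MPa

Internal axial forces (sectioning from the free end, tension +): N_CD = 36.9 kN, N_BC = 36.9 kN, N_AB = 18.9 kN.
A_CD = 396.4 mm².
σ_CD = N_CD/A_CD = 36900/396.4 = 93.09 MPa.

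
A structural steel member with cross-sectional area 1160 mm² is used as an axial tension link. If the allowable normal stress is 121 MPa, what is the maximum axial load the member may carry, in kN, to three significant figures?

140 kN

P_max = σ_allow · A = 121 · 1160 = 140400 N = 140.4 kN.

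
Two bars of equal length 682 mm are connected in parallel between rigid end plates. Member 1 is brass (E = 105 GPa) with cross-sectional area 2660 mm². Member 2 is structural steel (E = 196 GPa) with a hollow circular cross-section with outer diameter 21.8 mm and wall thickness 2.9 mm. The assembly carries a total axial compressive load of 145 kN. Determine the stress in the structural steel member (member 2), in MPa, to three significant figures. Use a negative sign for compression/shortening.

-90.8 MPa

A_2 = 172.2 mm².
Equal strain + equilibrium ⇒ each member carries load in proportion to AE: A₁E₁ = 279300000 N, A₂E₂ = 33750000 N, ΣAE = 313000000 N.
σ₂ = P·E₂/ΣAE = -145000·196000/313000000 = -90.78 MPa.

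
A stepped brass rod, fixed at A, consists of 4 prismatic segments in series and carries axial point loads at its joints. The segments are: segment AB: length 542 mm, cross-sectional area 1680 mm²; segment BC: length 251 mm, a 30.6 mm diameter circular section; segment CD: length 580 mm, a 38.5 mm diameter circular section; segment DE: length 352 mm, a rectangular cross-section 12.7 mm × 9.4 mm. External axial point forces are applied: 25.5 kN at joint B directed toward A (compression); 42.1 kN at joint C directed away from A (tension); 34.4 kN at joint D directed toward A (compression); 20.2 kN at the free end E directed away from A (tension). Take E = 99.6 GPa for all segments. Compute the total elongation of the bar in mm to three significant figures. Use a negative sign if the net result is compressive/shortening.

Internal axial forces (sectioning from the free end, tension +): N_DE = 20.2 kN, N_CD = -14.2 kN, N_BC = 27.9 kN, N_AB = 2.4 kN.
A_BC = 735.4 mm².
A_CD = 1164 mm².
A_DE = 119.4 mm².
δ_AB = 2400·542/(1680·99600) = 0.007774 mm
δ_BC = 27900·251/(735.4·99600) = 0.09561 mm
δ_CD = -14200·580/(1164·99600) = -0.07103 mm
δ_DE = 20200·352/(119.4·99600) = 0.598 mm
δ = Σδ_i = 0.6304 mm.

0.630 mm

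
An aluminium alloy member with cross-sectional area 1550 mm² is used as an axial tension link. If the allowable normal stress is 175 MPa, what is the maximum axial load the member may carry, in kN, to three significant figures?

P_max = σ_allow · A = 175 · 1550 = 271200 N = 271.2 kN.

271 kN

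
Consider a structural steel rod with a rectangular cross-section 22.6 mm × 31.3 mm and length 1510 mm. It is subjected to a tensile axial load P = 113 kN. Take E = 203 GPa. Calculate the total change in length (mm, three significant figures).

1.19 mm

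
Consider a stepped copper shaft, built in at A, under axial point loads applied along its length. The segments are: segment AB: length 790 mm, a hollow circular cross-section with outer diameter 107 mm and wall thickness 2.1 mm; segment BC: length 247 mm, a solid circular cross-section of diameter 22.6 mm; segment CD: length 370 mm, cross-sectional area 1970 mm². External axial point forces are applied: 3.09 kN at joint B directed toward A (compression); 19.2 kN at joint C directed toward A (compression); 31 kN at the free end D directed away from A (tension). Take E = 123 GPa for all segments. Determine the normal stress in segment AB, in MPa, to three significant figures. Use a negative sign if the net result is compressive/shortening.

Internal axial forces (sectioning from the free end, tension +): N_CD = 31 kN, N_BC = 11.8 kN, N_AB = 8.71 kN.
A_AB = 692.1 mm².
σ_AB = N_AB/A_AB = 8710/692.1 = 12.59 MPa.

12.6 MPa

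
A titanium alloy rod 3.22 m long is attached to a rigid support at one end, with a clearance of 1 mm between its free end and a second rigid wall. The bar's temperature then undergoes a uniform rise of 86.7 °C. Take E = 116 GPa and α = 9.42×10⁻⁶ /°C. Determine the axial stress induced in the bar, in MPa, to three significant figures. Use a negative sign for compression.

Free thermal expansion αLΔT = 9.42e-6 · 3220 · 86.7 = 2.63 mm.
The walls engage after the gap closes; constrained expansion = 2.63 − 1 = 1.63 mm.
The walls impose strain ε = −(1.63)/3220 = -5.0615e-04; σ = Eε = 116000 · -5.0615e-04 = -58.71 MPa.

-58.7 MPa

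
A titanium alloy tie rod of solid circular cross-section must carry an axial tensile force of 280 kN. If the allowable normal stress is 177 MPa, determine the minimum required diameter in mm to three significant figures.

Required area A ≥ P/σ_allow = 280000/177 = 1582 mm².
For a solid circular section, d ≥ √(4A/π) = 44.88 mm.

44.9 mm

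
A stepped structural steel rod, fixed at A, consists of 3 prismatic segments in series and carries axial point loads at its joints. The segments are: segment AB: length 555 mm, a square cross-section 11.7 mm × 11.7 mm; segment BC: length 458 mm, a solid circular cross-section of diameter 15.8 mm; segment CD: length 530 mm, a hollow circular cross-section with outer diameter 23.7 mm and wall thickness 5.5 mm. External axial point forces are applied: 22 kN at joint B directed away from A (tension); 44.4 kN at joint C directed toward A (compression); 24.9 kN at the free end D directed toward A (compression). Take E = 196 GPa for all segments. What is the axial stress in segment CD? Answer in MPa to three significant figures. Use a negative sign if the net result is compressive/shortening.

-79.2 MPa

Internal axial forces (sectioning from the free end, tension +): N_CD = -24.9 kN, N_BC = -69.3 kN, N_AB = -47.3 kN.
A_CD = 314.5 mm².
σ_CD = N_CD/A_CD = -24900/314.5 = -79.18 MPa.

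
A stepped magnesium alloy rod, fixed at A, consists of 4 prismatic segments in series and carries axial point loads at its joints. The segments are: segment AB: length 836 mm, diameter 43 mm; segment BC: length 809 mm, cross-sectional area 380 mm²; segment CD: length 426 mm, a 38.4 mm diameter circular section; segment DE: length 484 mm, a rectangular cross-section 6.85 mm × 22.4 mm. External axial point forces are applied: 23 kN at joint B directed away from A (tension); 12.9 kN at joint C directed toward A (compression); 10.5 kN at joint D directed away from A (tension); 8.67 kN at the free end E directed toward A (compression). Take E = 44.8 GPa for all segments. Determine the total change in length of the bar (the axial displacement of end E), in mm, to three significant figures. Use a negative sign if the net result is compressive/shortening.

Internal axial forces (sectioning from the free end, tension +): N_DE = -8.67 kN, N_CD = 1.83 kN, N_BC = -11.07 kN, N_AB = 11.93 kN.
A_AB = 1452 mm².
A_CD = 1158 mm².
A_DE = 153.4 mm².
δ_AB = 11930·836/(1452·44800) = 0.1533 mm
δ_BC = -11070·809/(380·44800) = -0.5261 mm
δ_CD = 1830·426/(1158·44800) = 0.01503 mm
δ_DE = -8670·484/(153.4·44800) = -0.6104 mm
δ = Σδ_i = -0.9682 mm.

-0.968 mm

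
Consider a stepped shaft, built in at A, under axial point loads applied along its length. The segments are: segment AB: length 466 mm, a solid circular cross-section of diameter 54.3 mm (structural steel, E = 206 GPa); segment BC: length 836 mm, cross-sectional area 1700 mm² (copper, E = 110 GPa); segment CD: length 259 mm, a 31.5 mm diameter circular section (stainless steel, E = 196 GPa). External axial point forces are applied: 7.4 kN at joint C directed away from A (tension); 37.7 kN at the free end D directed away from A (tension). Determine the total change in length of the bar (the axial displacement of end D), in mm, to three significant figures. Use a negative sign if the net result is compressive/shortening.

0.310 mm

Internal axial forces (sectioning from the free end, tension +): N_CD = 37.7 kN, N_BC = 45.1 kN, N_AB = 45.1 kN.
A_AB = 2316 mm².
A_CD = 779.3 mm².
δ_AB = 45100·466/(2316·206000) = 0.04406 mm
δ_BC = 45100·836/(1700·110000) = 0.2016 mm
δ_CD = 37700·259/(779.3·196000) = 0.06393 mm
δ = Σδ_i = 0.3096 mm.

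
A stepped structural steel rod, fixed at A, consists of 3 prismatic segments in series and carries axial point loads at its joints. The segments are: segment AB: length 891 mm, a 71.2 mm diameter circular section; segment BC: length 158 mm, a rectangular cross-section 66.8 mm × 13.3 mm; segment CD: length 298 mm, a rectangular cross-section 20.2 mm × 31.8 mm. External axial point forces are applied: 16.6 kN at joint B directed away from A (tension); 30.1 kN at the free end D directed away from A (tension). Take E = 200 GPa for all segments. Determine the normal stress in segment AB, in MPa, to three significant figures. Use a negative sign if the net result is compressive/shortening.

Internal axial forces (sectioning from the free end, tension +): N_CD = 30.1 kN, N_BC = 30.1 kN, N_AB = 46.7 kN.
A_AB = 3982 mm².
σ_AB = N_AB/A_AB = 46700/3982 = 11.73 MPa.

11.7 MPa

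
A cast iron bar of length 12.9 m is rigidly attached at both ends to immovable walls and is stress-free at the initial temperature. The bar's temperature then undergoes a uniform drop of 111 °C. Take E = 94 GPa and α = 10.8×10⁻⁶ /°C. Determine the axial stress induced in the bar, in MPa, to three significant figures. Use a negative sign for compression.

Free thermal expansion αLΔT = 10.8e-6 · 12900 · -111 = -15.46 mm.
The walls impose strain ε = −(-15.46)/12900 = 1.1988e-03; σ = Eε = 94000 · 1.1988e-03 = 112.7 MPa.

113 MPa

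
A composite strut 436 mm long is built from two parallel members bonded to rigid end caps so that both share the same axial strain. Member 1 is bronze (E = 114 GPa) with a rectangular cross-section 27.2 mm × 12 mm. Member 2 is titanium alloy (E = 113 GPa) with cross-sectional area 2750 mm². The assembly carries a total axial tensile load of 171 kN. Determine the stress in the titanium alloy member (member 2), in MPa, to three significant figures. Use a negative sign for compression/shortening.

A_1 = 326.4 mm².
Equal strain + equilibrium ⇒ each member carries load in proportion to AE: A₁E₁ = 37210000 N, A₂E₂ = 310800000 N, ΣAE = 348000000 N.
σ₂ = P·E₂/ΣAE = 171000·113000/348000000 = 55.53 MPa.

55.5 MPa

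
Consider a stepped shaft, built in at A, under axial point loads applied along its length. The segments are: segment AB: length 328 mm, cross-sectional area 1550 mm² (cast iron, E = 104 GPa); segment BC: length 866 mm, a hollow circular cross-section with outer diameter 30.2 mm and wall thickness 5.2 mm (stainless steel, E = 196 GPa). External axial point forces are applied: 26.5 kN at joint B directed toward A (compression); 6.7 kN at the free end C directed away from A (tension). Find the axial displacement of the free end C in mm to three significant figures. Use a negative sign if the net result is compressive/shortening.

Internal axial forces (sectioning from the free end, tension +): N_BC = 6.7 kN, N_AB = -19.8 kN.
A_BC = 408.4 mm².
δ_AB = -19800·328/(1550·104000) = -0.04029 mm
δ_BC = 6700·866/(408.4·196000) = 0.07248 mm
δ = Σδ_i = 0.0322 mm.

0.0322 mm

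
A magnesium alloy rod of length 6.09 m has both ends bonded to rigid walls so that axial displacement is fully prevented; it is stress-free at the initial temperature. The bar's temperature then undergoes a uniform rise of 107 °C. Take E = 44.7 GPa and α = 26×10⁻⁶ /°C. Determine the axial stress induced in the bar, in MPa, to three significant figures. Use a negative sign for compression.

Free thermal expansion αLΔT = 26e-6 · 6090 · 107 = 16.94 mm.
The walls impose strain ε = −(16.94)/6090 = -2.7820e-03; σ = Eε = 44700 · -2.7820e-03 = -124.4 MPa.

-124 MPa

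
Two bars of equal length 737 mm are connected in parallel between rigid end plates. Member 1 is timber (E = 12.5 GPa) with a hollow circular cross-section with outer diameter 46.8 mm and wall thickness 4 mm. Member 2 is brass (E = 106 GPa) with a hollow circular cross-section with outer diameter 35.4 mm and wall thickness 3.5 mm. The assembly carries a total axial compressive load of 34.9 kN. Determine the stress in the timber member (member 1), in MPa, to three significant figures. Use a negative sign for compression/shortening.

A_1 = 537.8 mm².
A_2 = 350.8 mm².
Equal strain + equilibrium ⇒ each member carries load in proportion to AE: A₁E₁ = 6723000 N, A₂E₂ = 37180000 N, ΣAE = 43900000 N.
σ₁ = P·E₁/ΣAE = -34900·12500/43900000 = -9.937 MPa.

-9.94 MPa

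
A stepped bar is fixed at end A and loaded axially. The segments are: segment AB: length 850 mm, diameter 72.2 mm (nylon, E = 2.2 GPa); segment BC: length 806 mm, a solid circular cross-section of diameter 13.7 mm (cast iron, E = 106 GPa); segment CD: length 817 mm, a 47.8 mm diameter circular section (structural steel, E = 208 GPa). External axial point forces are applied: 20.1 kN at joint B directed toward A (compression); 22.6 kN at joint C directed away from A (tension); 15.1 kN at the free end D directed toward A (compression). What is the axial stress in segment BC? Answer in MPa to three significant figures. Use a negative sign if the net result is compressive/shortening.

Internal axial forces (sectioning from the free end, tension +): N_CD = -15.1 kN, N_BC = 7.5 kN, N_AB = -12.6 kN.
A_BC = 147.4 mm².
σ_BC = N_BC/A_BC = 7500/147.4 = 50.88 MPa.

50.9 MPa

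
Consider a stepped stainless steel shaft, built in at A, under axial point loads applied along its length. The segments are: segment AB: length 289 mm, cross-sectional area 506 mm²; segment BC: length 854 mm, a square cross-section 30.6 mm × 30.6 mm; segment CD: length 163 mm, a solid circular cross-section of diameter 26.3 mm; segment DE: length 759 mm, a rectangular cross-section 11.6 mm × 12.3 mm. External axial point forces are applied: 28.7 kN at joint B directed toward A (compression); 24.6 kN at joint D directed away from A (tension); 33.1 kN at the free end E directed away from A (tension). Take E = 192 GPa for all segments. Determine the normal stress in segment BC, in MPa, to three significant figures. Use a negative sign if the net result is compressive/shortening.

61.6 MPa

Internal axial forces (sectioning from the free end, tension +): N_DE = 33.1 kN, N_CD = 57.7 kN, N_BC = 57.7 kN, N_AB = 29 kN.
A_BC = 936.4 mm².
σ_BC = N_BC/A_BC = 57700/936.4 = 61.62 MPa.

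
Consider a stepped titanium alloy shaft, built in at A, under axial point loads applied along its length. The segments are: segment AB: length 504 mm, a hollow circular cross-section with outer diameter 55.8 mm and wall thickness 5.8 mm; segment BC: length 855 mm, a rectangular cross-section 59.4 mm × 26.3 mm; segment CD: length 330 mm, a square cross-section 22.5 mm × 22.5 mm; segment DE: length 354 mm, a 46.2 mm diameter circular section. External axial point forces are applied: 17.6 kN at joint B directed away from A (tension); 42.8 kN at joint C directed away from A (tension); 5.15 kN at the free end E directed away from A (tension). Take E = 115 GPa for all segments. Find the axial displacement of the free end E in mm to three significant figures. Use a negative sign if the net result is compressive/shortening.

Internal axial forces (sectioning from the free end, tension +): N_DE = 5.15 kN, N_CD = 5.15 kN, N_BC = 47.95 kN, N_AB = 65.55 kN.
A_AB = 911.1 mm².
A_BC = 1562 mm².
A_CD = 506.2 mm².
A_DE = 1676 mm².
δ_AB = 65550·504/(911.1·115000) = 0.3153 mm
δ_BC = 47950·855/(1562·115000) = 0.2282 mm
δ_CD = 5150·330/(506.2·115000) = 0.02919 mm
δ_DE = 5150·354/(1676·115000) = 0.009457 mm
δ = Σδ_i = 0.5822 mm.

0.582 mm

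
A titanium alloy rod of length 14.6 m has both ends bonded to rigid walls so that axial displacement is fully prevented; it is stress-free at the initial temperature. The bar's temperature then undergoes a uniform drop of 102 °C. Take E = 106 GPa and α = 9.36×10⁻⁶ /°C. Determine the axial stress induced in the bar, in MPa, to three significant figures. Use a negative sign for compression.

Free thermal expansion αLΔT = 9.36e-6 · 14600 · -102 = -13.94 mm.
The walls impose strain ε = −(-13.94)/14600 = 9.5472e-04; σ = Eε = 106000 · 9.5472e-04 = 101.2 MPa.

101 MPa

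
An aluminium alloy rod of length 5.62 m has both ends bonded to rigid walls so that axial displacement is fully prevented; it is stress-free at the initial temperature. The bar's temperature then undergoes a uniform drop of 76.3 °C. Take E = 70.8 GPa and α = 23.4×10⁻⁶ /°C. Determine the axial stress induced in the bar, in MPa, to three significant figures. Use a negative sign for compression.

126 MPa

Free thermal expansion αLΔT = 23.4e-6 · 5620 · -76.3 = -10.03 mm.
The walls impose strain ε = −(-10.03)/5620 = 1.7854e-03; σ = Eε = 70800 · 1.7854e-03 = 126.4 MPa.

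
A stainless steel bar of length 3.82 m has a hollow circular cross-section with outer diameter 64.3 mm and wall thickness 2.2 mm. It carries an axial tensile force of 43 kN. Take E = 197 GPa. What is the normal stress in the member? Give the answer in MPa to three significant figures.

A = 429.2 mm².
σ = N/A = 43000/429.2 = 100.2 MPa.

100 MPa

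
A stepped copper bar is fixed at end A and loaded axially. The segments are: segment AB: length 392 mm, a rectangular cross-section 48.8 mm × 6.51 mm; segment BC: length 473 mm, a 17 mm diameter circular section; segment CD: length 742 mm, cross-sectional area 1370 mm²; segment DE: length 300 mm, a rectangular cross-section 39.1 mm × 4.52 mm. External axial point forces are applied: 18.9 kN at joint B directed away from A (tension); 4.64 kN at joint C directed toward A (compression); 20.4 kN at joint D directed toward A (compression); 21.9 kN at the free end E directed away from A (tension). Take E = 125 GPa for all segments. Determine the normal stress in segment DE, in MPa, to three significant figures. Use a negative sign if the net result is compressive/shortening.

124 MPa

Internal axial forces (sectioning from the free end, tension +): N_DE = 21.9 kN, N_CD = 1.5 kN, N_BC = -3.14 kN, N_AB = 15.76 kN.
A_DE = 176.7 mm².
σ_DE = N_DE/A_DE = 21900/176.7 = 123.9 MPa.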